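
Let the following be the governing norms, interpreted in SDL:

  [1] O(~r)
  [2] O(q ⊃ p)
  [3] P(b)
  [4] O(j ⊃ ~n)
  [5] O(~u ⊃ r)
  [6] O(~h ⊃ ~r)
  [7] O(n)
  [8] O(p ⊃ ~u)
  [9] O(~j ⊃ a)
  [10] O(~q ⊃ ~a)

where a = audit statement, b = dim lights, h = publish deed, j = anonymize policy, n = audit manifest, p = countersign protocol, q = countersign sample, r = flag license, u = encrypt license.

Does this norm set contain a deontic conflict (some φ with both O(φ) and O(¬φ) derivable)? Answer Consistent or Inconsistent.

Inconsistent

Premise 1 states O(~r) outright.
Premise 5 is O(~u ⊃ r); contrapositively O(~r ⊃ u). Since O(~r) holds, K gives O(u).
The contrapositive of premise 8 (O(p ⊃ ~u)) is O(u ⊃ ~p), and O(u) is already established, so O(~p).
The contrapositive of premise 2 (O(q ⊃ p)) is O(~p ⊃ ~q), and O(~p) is already established, so O(~q).
From O(~q) and premise 10, O(~q ⊃ ~a), we obtain O(~a).
Premise 9, O(~j ⊃ a), contraposes to O(~a ⊃ j); with O(~a) we get O(j).
Premise 4 is O(j ⊃ ~n); since O(j), deontic closure gives O(~n).
Yet premise 7 states O(n).
We now have both O(~n) and O(n) — n is simultaneously obligatory and forbidden, violating the D-axiom.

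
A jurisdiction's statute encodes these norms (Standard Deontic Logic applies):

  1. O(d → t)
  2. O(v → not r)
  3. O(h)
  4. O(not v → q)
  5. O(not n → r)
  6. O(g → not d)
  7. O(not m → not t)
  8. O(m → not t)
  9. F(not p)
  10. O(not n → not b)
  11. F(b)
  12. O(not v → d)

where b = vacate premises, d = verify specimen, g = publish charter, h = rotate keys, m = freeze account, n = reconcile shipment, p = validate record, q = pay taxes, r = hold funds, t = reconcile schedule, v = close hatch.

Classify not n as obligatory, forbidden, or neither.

Forbidden

Premises 8 and 7 are O(m → not t) and O(not m → not t); every ideal world satisfies m or not m, so in either case not t holds — hence O(not t).
The contrapositive of premise 1 (O(d → t)) is O(not t → not d), and O(not t) is already established, so O(not d).
The contrapositive of premise 12 (O(not v → d)) is O(not d → v), and O(not d) is already established, so O(v).
With premise 2, O(v → not r), the K-axiom yields O(not r).
Premise 5, O(not n → r), contraposes to O(not r → n); with O(not r) we get O(n).
Premises 3, 4, 6, 9, 10, 11 do not contribute to this derivation.
Thus O(n), which is F(not n): not n is forbidden.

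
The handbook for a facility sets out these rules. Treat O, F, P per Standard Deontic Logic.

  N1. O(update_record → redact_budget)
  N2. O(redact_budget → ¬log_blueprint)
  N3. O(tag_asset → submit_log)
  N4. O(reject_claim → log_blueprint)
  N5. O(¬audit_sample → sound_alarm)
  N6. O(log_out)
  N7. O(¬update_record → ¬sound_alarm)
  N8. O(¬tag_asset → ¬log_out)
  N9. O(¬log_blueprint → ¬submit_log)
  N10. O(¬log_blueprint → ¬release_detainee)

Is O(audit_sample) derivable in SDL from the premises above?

Premise 6 gives O(log_out).
The contrapositive of premise 8 (O(¬tag_asset → ¬log_out)) is O(log_out → tag_asset), and O(log_out) is already established, so O(tag_asset).
From O(tag_asset) and premise 3, O(tag_asset → submit_log), we obtain O(submit_log).
The contrapositive of premise 9 (O(¬log_blueprint → ¬submit_log)) is O(submit_log → log_blueprint), and O(submit_log) is already established, so O(log_blueprint).
Premise 2, O(redact_budget → ¬log_blueprint), contraposes to O(log_blueprint → ¬redact_budget); with O(log_blueprint) we get O(¬redact_budget).
The contrapositive of premise 1 (O(update_record → redact_budget)) is O(¬redact_budget → ¬update_record), and O(¬redact_budget) is already established, so O(¬update_record).
From O(¬update_record) and premise 7, O(¬update_record → ¬sound_alarm), we obtain O(¬sound_alarm).
Premise 5 is O(¬audit_sample → sound_alarm); contrapositively O(¬sound_alarm → audit_sample). Since O(¬sound_alarm) holds, K gives O(audit_sample).
Premises 4, 10 do not contribute to this derivation.
So O(audit_sample) follows.

Yes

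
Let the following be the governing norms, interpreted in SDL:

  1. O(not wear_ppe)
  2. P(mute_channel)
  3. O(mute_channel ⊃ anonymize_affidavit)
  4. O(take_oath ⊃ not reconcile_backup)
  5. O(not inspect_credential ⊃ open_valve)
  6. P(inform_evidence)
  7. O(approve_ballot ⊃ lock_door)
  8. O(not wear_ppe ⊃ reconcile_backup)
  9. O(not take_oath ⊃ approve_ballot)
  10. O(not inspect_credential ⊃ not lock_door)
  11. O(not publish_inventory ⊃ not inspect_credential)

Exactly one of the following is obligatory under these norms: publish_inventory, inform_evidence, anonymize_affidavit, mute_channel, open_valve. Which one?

publish_inventory

From premise 1 we have O(not wear_ppe).
Premise 8 is O(not wear_ppe ⊃ reconcile_backup); since O(not wear_ppe), deontic closure gives O(reconcile_backup).
The contrapositive of premise 4 (O(take_oath ⊃ not reconcile_backup)) is O(reconcile_backup ⊃ not take_oath), and O(reconcile_backup) is already established, so O(not take_oath).
From O(not take_oath) and premise 9, O(not take_oath ⊃ approve_ballot), we obtain O(approve_ballot).
Premise 7 is O(approve_ballot ⊃ lock_door); since O(approve_ballot), deontic closure gives O(lock_door).
The contrapositive of premise 10 (O(not inspect_credential ⊃ not lock_door)) is O(lock_door ⊃ inspect_credential), and O(lock_door) is already established, so O(inspect_credential).
The contrapositive of premise 11 (O(not publish_inventory ⊃ not inspect_credential)) is O(inspect_credential ⊃ publish_inventory), and O(inspect_credential) is already established, so O(publish_inventory).
So O(publish_inventory) holds — publish_inventory is obligatory. None of the other listed options is made obligatory by any chain of premises.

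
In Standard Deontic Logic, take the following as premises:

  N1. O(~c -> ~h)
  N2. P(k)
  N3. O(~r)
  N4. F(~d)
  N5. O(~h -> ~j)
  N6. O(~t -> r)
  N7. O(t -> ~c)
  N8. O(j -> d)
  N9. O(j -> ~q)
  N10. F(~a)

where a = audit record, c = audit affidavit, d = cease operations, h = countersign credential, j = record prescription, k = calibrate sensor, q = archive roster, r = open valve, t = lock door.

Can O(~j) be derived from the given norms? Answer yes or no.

Premise 3 gives O(~r).
Premise 6 is O(~t -> r); contrapositively O(~r -> t). Since O(~r) holds, K gives O(t).
With premise 7, O(t -> ~c), the K-axiom yields O(~c).
From O(~c) and premise 1, O(~c -> ~h), we obtain O(~h).
With premise 5, O(~h -> ~j), the K-axiom yields O(~j).
Premises 2, 4, 8, 9, 10 do not contribute to this derivation.
So O(~j) follows.

Yes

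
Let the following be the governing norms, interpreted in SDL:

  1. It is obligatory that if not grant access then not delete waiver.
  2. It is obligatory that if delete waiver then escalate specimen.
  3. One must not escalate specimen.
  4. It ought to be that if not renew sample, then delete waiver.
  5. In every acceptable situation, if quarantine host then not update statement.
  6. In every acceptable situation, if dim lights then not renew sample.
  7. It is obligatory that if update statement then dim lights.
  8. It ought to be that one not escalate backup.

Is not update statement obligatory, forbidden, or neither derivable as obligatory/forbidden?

Premise 3 is F(escalate_specimen), i.e. O(¬escalate_specimen).
Premise 2 is O(delete_waiver → escalate_specimen); contrapositively O(¬escalate_specimen → ¬delete_waiver). Since O(¬escalate_specimen) holds, K gives O(¬delete_waiver).
Premise 4 is O(¬renew_sample → delete_waiver); contrapositively O(¬delete_waiver → renew_sample). Since O(¬delete_waiver) holds, K gives O(renew_sample).
Premise 6, O(dim_lights → ¬renew_sample), contraposes to O(renew_sample → ¬dim_lights); with O(renew_sample) we get O(¬dim_lights).
The contrapositive of premise 7 (O(update_statement → dim_lights)) is O(¬dim_lights → ¬update_statement), and O(¬dim_lights) is already established, so O(¬update_statement).
Premises 1, 5, 8 do not contribute to this derivation.
Hence ¬update_statement is obligatory.

Obligatory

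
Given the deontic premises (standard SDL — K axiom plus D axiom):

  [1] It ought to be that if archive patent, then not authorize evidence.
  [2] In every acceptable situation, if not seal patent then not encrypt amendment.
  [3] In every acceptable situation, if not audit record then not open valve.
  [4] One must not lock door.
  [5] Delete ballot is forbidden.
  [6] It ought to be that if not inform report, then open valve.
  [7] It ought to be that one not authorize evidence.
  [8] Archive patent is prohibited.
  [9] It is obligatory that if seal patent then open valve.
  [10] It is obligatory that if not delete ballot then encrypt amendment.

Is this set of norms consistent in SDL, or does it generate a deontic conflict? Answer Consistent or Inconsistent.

Premise 1 is O(archive_patent → ¬authorize_evidence); even if O(¬authorize_evidence) held, inferring O(archive_patent) would be affirming the consequent — invalid.
So O(archive_patent) is not derivable, and the apparent clash with O(¬archive_patent) does not arise.
A world satisfying every obligation exists (e.g. archive_patent=false, audit_record=true, authorize_evidence=false, delete_ballot=false, encrypt_amendment=true, inform_report=false, lock_door=false, open_valve=true, seal_patent=true); no atom is both obligatory and forbidden, so the set is consistent.

Consistent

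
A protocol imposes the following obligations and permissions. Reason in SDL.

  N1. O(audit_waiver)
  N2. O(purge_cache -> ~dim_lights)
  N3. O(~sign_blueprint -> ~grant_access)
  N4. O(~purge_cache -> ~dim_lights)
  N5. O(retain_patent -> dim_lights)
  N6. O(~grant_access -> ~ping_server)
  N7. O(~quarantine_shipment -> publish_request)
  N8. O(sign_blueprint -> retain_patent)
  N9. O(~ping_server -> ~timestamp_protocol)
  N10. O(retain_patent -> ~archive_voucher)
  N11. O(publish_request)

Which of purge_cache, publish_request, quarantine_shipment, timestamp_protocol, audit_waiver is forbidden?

Premises 2 and 4 are O(purge_cache -> ~dim_lights) and O(~purge_cache -> ~dim_lights); every ideal world satisfies purge_cache or ~purge_cache, so in either case ~dim_lights holds — hence O(~dim_lights).
Premise 5, O(retain_patent -> dim_lights), contraposes to O(~dim_lights -> ~retain_patent); with O(~dim_lights) we get O(~retain_patent).
The contrapositive of premise 8 (O(sign_blueprint -> retain_patent)) is O(~retain_patent -> ~sign_blueprint), and O(~retain_patent) is already established, so O(~sign_blueprint).
Premise 3 is O(~sign_blueprint -> ~grant_access); since O(~sign_blueprint), deontic closure gives O(~grant_access).
Applying K to premise 6 (O(~grant_access -> ~ping_server)) and O(~grant_access) yields O(~ping_server).
With premise 9, O(~ping_server -> ~timestamp_protocol), the K-axiom yields O(~timestamp_protocol).
So O(~timestamp_protocol) holds, i.e. timestamp_protocol is forbidden. None of the other listed options is forbidden under the premises.

timestamp_protocol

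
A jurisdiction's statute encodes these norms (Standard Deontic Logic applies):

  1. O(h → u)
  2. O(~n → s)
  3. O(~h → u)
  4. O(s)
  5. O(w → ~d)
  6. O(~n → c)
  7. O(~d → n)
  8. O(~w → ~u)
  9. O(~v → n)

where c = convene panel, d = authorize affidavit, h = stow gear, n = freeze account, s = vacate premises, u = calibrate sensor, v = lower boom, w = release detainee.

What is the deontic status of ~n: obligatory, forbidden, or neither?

Forbidden

Premises 1 and 3 are O(h → u) and O(~h → u); every ideal world satisfies h or ~h, so in either case u holds — hence O(u).
Premise 8, O(~w → ~u), contraposes to O(u → w); with O(u) we get O(w).
Premise 5 is O(w → ~d); since O(w), deontic closure gives O(~d).
Premise 7 is O(~d → n); since O(~d), deontic closure gives O(n).
Premises 2, 4, 6, 9 do not contribute to this derivation.
Thus O(n), which is F(~n): ~n is forbidden.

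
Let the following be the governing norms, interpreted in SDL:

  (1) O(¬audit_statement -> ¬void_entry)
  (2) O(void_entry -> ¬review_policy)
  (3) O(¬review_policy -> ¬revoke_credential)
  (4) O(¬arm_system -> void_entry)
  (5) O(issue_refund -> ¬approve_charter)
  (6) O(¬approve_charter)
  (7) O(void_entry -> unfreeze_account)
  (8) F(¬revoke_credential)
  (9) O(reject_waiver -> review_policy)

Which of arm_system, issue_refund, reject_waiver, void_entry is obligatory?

arm_system

Premise 8, F(¬revoke_credential), is equivalent to O(revoke_credential).
Premise 3 is O(¬review_policy -> ¬revoke_credential); contrapositively O(revoke_credential -> review_policy). Since O(revoke_credential) holds, K gives O(review_policy).
Premise 2, O(void_entry -> ¬review_policy), contraposes to O(review_policy -> ¬void_entry); with O(review_policy) we get O(¬void_entry).
Premise 4 is O(¬arm_system -> void_entry); contrapositively O(¬void_entry -> arm_system). Since O(¬void_entry) holds, K gives O(arm_system).
So O(arm_system) holds — arm_system is obligatory. None of the other listed options is made obligatory by any chain of premises.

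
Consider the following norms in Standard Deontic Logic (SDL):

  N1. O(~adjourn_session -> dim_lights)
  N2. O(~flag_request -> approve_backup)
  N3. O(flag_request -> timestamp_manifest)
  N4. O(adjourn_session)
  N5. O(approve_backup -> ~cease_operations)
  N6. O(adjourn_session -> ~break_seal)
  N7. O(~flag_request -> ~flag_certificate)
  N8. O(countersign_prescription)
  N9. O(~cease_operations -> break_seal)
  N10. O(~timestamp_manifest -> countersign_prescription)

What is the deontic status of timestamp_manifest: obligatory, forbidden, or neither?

Obligatory

Premise 4 gives O(adjourn_session).
Applying K to premise 6 (O(adjourn_session -> ~break_seal)) and O(adjourn_session) yields O(~break_seal).
Premise 9 is O(~cease_operations -> break_seal); contrapositively O(~break_seal -> cease_operations). Since O(~break_seal) holds, K gives O(cease_operations).
The contrapositive of premise 5 (O(approve_backup -> ~cease_operations)) is O(cease_operations -> ~approve_backup), and O(cease_operations) is already established, so O(~approve_backup).
Premise 2, O(~flag_request -> approve_backup), contraposes to O(~approve_backup -> flag_request); with O(~approve_backup) we get O(flag_request).
Premise 3 is O(flag_request -> timestamp_manifest); since O(flag_request), deontic closure gives O(timestamp_manifest).
Premises 1, 7, 8, 10 do not contribute to this derivation.
Hence timestamp_manifest is obligatory.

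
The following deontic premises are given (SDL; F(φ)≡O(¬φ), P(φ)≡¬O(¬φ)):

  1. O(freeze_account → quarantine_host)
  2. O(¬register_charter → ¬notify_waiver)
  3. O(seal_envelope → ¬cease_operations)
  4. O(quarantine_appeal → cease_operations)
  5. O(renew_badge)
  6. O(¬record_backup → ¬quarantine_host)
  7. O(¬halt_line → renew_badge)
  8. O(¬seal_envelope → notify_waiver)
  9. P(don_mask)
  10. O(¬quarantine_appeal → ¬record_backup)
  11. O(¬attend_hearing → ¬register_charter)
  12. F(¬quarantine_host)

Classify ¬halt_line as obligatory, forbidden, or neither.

Neither

Premise 7 is O(¬halt_line → renew_badge); even if O(renew_badge) held, inferring O(¬halt_line) would be affirming the consequent — invalid.
No premise or chain of K-axiom applications forces O(¬halt_line), and none forces O(halt_line). So ¬halt_line is neither obligatory nor forbidden under these norms.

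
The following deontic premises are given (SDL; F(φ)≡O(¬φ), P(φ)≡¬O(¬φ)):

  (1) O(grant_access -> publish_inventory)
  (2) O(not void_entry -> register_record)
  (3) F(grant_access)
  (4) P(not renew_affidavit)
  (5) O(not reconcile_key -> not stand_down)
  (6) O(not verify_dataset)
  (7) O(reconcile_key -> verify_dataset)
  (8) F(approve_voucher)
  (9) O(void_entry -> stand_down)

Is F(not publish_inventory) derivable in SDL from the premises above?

No

Premise 1 is O(grant_access -> publish_inventory), but O(grant_access) is not derivable from the premises, so it does not yield O(publish_inventory).
No other premise forces O(publish_inventory). An ideal world satisfying every premise can still have not publish_inventory true, so F(not publish_inventory) is not derivable.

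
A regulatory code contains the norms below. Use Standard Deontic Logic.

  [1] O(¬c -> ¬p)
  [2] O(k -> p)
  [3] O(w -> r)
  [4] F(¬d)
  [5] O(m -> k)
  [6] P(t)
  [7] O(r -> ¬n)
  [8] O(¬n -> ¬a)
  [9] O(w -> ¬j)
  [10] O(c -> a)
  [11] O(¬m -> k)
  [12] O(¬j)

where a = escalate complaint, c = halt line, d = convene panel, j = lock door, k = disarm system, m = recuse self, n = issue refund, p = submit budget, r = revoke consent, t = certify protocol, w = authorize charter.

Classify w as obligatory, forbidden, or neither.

Forbidden

By case analysis on m: premise 5 gives O(m -> k) and premise 11 gives O(¬m -> k), so O(k) either way.
With premise 2, O(k -> p), the K-axiom yields O(p).
Premise 1, O(¬c -> ¬p), contraposes to O(p -> c); with O(p) we get O(c).
Applying K to premise 10 (O(c -> a)) and O(c) yields O(a).
Premise 8, O(¬n -> ¬a), contraposes to O(a -> n); with O(a) we get O(n).
The contrapositive of premise 7 (O(r -> ¬n)) is O(n -> ¬r), and O(n) is already established, so O(¬r).
Premise 3, O(w -> r), contraposes to O(¬r -> ¬w); with O(¬r) we get O(¬w).
Premises 4, 6, 9, 12 do not contribute to this derivation.
Thus O(¬w), which is F(w): w is forbidden.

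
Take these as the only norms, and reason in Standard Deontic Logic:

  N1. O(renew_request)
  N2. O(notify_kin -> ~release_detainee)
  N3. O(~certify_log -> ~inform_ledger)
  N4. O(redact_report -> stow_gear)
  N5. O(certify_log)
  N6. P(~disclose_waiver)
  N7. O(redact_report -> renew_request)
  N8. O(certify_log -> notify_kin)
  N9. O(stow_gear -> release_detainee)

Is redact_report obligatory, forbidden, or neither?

Premise 5 states O(certify_log) outright.
From O(certify_log) and premise 8, O(certify_log -> notify_kin), we obtain O(notify_kin).
From O(notify_kin) and premise 2, O(notify_kin -> ~release_detainee), we obtain O(~release_detainee).
Premise 9, O(stow_gear -> release_detainee), contraposes to O(~release_detainee -> ~stow_gear); with O(~release_detainee) we get O(~stow_gear).
The contrapositive of premise 4 (O(redact_report -> stow_gear)) is O(~stow_gear -> ~redact_report), and O(~stow_gear) is already established, so O(~redact_report).
Premises 1, 3, 6, 7 do not contribute to this derivation.
Thus O(~redact_report), which is F(redact_report): redact_report is forbidden.

Forbidden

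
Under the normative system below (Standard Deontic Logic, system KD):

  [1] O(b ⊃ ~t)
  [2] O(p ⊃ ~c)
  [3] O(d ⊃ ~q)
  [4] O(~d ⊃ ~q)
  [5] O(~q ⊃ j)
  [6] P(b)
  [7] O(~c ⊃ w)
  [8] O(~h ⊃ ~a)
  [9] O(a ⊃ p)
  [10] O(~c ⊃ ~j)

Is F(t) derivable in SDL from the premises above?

Premise 1 is O(b ⊃ ~t), but O(b) is not derivable from the premises (the permission P(b) asserts only ~O(~b), not O(b)), so it does not yield O(~t).
No other premise forces O(~t). An ideal world satisfying every premise can still have t true, so F(t) is not derivable.

No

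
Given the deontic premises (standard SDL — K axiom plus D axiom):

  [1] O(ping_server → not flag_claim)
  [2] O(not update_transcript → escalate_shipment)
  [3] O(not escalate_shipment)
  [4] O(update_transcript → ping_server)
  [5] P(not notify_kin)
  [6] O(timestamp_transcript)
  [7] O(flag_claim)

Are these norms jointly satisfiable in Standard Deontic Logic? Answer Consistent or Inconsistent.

Premise 3 states O(not escalate_shipment) outright.
Premise 2 is O(not update_transcript → escalate_shipment); contrapositively O(not escalate_shipment → update_transcript). Since O(not escalate_shipment) holds, K gives O(update_transcript).
Applying K to premise 4 (O(update_transcript → ping_server)) and O(update_transcript) yields O(ping_server).
With premise 1, O(ping_server → not flag_claim), the K-axiom yields O(not flag_claim).
However, premise 7 gives O(flag_claim).
We now have both O(not flag_claim) and O(flag_claim) — flag_claim is simultaneously obligatory and forbidden, violating the D-axiom.

Inconsistent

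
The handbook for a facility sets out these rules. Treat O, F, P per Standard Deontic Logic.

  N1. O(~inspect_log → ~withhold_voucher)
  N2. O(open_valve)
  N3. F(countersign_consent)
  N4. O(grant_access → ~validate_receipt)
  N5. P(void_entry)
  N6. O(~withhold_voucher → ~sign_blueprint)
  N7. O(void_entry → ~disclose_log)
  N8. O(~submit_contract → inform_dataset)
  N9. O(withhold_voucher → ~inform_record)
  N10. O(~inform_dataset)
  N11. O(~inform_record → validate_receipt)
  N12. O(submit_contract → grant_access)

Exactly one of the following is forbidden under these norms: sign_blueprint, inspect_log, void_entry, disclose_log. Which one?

sign_blueprint

Premise 10 states O(~inform_dataset) outright.
Premise 8 is O(~submit_contract → inform_dataset); contrapositively O(~inform_dataset → submit_contract). Since O(~inform_dataset) holds, K gives O(submit_contract).
Premise 12 is O(submit_contract → grant_access); since O(submit_contract), deontic closure gives O(grant_access).
With premise 4, O(grant_access → ~validate_receipt), the K-axiom yields O(~validate_receipt).
The contrapositive of premise 11 (O(~inform_record → validate_receipt)) is O(~validate_receipt → inform_record), and O(~validate_receipt) is already established, so O(inform_record).
The contrapositive of premise 9 (O(withhold_voucher → ~inform_record)) is O(inform_record → ~withhold_voucher), and O(inform_record) is already established, so O(~withhold_voucher).
Premise 6 is O(~withhold_voucher → ~sign_blueprint); since O(~withhold_voucher), deontic closure gives O(~sign_blueprint).
So O(~sign_blueprint) holds, i.e. sign_blueprint is forbidden. None of the other listed options is forbidden under the premises.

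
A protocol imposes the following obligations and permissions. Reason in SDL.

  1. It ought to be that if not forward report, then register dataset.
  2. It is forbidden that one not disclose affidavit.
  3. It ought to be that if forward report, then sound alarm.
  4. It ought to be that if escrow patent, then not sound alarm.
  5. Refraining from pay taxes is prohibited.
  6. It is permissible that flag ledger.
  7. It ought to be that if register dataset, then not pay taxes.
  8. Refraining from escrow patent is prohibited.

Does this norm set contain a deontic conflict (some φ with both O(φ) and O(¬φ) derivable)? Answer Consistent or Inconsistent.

Inconsistent

Premise 5 is F(¬pay_taxes), i.e. O(pay_taxes).
The contrapositive of premise 7 (O(register_dataset → ¬pay_taxes)) is O(pay_taxes → ¬register_dataset), and O(pay_taxes) is already established, so O(¬register_dataset).
Premise 1, O(¬forward_report → register_dataset), contraposes to O(¬register_dataset → forward_report); with O(¬register_dataset) we get O(forward_report).
Premise 3 is O(forward_report → sound_alarm); since O(forward_report), deontic closure gives O(sound_alarm).
Premise 4 is O(escrow_patent → ¬sound_alarm); contrapositively O(sound_alarm → ¬escrow_patent). Since O(sound_alarm) holds, K gives O(¬escrow_patent).
However, F(¬escrow_patent) at premise 8 amounts to O(escrow_patent).
We now have both O(¬escrow_patent) and O(escrow_patent) — escrow_patent is simultaneously obligatory and forbidden, violating the D-axiom.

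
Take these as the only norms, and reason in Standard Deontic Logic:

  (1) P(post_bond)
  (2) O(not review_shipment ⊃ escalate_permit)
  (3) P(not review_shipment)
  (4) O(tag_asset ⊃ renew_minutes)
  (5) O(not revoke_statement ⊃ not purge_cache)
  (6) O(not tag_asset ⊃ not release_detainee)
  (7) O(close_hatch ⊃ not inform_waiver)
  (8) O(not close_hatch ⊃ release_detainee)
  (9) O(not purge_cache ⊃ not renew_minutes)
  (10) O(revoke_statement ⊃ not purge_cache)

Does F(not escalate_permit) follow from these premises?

Premise 2 is O(not review_shipment ⊃ escalate_permit), but O(not review_shipment) is not derivable from the premises (the permission P(not review_shipment) asserts only not O(review_shipment), not O(not review_shipment)), so it does not yield O(escalate_permit).
No other premise forces O(escalate_permit). An ideal world satisfying every premise can still have not escalate_permit true, so F(not escalate_permit) is not derivable.

No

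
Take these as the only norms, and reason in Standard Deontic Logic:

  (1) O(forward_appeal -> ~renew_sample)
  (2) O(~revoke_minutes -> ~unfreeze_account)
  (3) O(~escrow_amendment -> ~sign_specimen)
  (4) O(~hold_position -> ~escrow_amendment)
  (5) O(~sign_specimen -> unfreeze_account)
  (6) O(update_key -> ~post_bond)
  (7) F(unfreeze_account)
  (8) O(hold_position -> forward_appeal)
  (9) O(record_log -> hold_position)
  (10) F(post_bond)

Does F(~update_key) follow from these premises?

Premise 6 is O(update_key -> ~post_bond); even if O(~post_bond) held, inferring O(update_key) would be affirming the consequent — invalid.
No other premise forces O(update_key). An ideal world satisfying every premise can still have ~update_key true, so F(~update_key) is not derivable.

No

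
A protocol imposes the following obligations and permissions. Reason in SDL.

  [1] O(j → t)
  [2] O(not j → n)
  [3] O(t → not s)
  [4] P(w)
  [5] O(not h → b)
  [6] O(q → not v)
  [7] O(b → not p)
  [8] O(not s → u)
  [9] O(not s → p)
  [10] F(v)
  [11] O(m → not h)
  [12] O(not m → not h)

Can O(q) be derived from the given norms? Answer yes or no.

Premise 6 is O(q → not v); even if O(not v) held, inferring O(q) would be affirming the consequent — invalid.
No other premise forces O(q). An ideal world satisfying every premise can still have q false, so O(q) is not derivable.

No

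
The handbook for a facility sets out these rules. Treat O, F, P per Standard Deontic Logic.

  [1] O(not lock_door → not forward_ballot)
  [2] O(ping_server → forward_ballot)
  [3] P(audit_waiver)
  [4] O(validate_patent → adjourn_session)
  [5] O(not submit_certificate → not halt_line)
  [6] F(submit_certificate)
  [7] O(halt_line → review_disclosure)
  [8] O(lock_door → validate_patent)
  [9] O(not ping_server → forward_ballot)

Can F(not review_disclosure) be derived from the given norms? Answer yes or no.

No

Premise 7 is O(halt_line → review_disclosure), but O(halt_line) is not derivable from the premises, so it does not yield O(review_disclosure).
No other premise forces O(review_disclosure). An ideal world satisfying every premise can still have not review_disclosure true, so F(not review_disclosure) is not derivable.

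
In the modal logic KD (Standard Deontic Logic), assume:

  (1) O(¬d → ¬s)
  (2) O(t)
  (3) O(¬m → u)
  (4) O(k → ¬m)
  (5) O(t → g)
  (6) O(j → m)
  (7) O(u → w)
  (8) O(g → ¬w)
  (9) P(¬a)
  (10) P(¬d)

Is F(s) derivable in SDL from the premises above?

Premise 1 is O(¬d → ¬s), but O(¬d) is not derivable from the premises (the permission P(¬d) asserts only ¬O(d), not O(¬d)), so it does not yield O(¬s).
No other premise forces O(¬s). An ideal world satisfying every premise can still have s true, so F(s) is not derivable.

No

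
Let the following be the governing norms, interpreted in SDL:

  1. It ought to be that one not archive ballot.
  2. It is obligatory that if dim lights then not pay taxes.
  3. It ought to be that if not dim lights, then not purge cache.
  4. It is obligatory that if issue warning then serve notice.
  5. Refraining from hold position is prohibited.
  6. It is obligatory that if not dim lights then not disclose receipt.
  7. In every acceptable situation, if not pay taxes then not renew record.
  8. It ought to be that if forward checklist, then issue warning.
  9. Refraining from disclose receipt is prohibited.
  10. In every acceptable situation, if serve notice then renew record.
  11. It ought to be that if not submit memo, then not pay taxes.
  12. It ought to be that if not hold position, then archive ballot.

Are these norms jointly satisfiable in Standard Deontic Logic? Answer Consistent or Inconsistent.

Premise 12 is O(¬hold_position → archive_ballot), but O(¬hold_position) is not derivable from the premises, so it does not yield O(archive_ballot).
So O(archive_ballot) is not derivable, and the apparent clash with O(¬archive_ballot) does not arise.
A world satisfying every obligation exists (e.g. archive_ballot=false, dim_lights=true, disclose_receipt=true, forward_checklist=false, hold_position=true, issue_warning=false, pay_taxes=false, purge_cache=false, renew_record=false, serve_notice=false, submit_memo=false); no atom is both obligatory and forbidden, so the set is consistent.

Consistent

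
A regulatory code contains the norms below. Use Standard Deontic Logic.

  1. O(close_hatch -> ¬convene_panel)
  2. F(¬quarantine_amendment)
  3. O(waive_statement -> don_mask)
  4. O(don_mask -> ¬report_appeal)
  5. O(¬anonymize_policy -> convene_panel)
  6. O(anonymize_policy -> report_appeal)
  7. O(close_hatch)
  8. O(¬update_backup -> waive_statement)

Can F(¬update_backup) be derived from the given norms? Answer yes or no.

Premise 7 gives O(close_hatch).
Premise 1 is O(close_hatch -> ¬convene_panel); since O(close_hatch), deontic closure gives O(¬convene_panel).
The contrapositive of premise 5 (O(¬anonymize_policy -> convene_panel)) is O(¬convene_panel -> anonymize_policy), and O(¬convene_panel) is already established, so O(anonymize_policy).
Applying K to premise 6 (O(anonymize_policy -> report_appeal)) and O(anonymize_policy) yields O(report_appeal).
Premise 4 is O(don_mask -> ¬report_appeal); contrapositively O(report_appeal -> ¬don_mask). Since O(report_appeal) holds, K gives O(¬don_mask).
The contrapositive of premise 3 (O(waive_statement -> don_mask)) is O(¬don_mask -> ¬waive_statement), and O(¬don_mask) is already established, so O(¬waive_statement).
Premise 8 is O(¬update_backup -> waive_statement); contrapositively O(¬waive_statement -> update_backup). Since O(¬waive_statement) holds, K gives O(update_backup).
Premise 2 does not contribute to this derivation.
So O(update_backup) holds, i.e. F(¬update_backup). The claim follows.

Yes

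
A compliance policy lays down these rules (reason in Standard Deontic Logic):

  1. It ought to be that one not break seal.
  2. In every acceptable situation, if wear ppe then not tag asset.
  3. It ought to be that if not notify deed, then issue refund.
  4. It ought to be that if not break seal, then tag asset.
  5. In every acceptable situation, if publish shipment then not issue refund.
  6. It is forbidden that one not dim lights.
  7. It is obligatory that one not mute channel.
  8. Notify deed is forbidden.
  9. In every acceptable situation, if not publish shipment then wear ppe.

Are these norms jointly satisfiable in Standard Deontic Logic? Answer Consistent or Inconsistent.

Premise 1 states O(¬break_seal) outright.
From O(¬break_seal) and premise 4, O(¬break_seal → tag_asset), we obtain O(tag_asset).
The contrapositive of premise 2 (O(wear_ppe → ¬tag_asset)) is O(tag_asset → ¬wear_ppe), and O(tag_asset) is already established, so O(¬wear_ppe).
Premise 9, O(¬publish_shipment → wear_ppe), contraposes to O(¬wear_ppe → publish_shipment); with O(¬wear_ppe) we get O(publish_shipment).
With premise 5, O(publish_shipment → ¬issue_refund), the K-axiom yields O(¬issue_refund).
Premise 3, O(¬notify_deed → issue_refund), contraposes to O(¬issue_refund → notify_deed); with O(¬issue_refund) we get O(notify_deed).
However, F(notify_deed) at premise 8 amounts to O(¬notify_deed).
We now have both O(notify_deed) and O(¬notify_deed) — notify_deed is simultaneously obligatory and forbidden, violating the D-axiom.

Inconsistent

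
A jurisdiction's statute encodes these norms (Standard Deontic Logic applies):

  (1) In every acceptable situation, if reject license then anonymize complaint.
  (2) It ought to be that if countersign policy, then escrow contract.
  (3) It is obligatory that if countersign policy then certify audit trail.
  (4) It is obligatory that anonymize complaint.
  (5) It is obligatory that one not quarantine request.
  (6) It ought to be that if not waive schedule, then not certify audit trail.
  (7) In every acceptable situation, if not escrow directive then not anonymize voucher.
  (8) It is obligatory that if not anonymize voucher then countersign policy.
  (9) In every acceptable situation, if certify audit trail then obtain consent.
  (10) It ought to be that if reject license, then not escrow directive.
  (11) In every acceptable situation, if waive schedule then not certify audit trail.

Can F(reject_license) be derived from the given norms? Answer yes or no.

Premises 6 and 11 are O(¬waive_schedule → ¬certify_audit_trail) and O(waive_schedule → ¬certify_audit_trail); every ideal world satisfies ¬waive_schedule or waive_schedule, so in either case ¬certify_audit_trail holds — hence O(¬certify_audit_trail).
Premise 3 is O(countersign_policy → certify_audit_trail); contrapositively O(¬certify_audit_trail → ¬countersign_policy). Since O(¬certify_audit_trail) holds, K gives O(¬countersign_policy).
Premise 8 is O(¬anonymize_voucher → countersign_policy); contrapositively O(¬countersign_policy → anonymize_voucher). Since O(¬countersign_policy) holds, K gives O(anonymize_voucher).
Premise 7 is O(¬escrow_directive → ¬anonymize_voucher); contrapositively O(anonymize_voucher → escrow_directive). Since O(anonymize_voucher) holds, K gives O(escrow_directive).
The contrapositive of premise 10 (O(reject_license → ¬escrow_directive)) is O(escrow_directive → ¬reject_license), and O(escrow_directive) is already established, so O(¬reject_license).
Premises 1, 2, 4, 5, 9 do not contribute to this derivation.
So O(¬reject_license) holds, i.e. F(reject_license). The claim follows.

Yes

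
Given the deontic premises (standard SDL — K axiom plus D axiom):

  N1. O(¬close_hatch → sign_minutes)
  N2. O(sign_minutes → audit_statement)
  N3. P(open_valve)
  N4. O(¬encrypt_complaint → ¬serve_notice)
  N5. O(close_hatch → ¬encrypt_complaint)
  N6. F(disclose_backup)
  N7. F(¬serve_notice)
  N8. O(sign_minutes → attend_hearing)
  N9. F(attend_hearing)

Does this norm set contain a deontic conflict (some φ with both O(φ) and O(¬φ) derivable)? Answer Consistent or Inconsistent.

Premise 9, F(attend_hearing), is equivalent to O(¬attend_hearing).
Premise 8 is O(sign_minutes → attend_hearing); contrapositively O(¬attend_hearing → ¬sign_minutes). Since O(¬attend_hearing) holds, K gives O(¬sign_minutes).
Premise 1 is O(¬close_hatch → sign_minutes); contrapositively O(¬sign_minutes → close_hatch). Since O(¬sign_minutes) holds, K gives O(close_hatch).
Applying K to premise 5 (O(close_hatch → ¬encrypt_complaint)) and O(close_hatch) yields O(¬encrypt_complaint).
With premise 4, O(¬encrypt_complaint → ¬serve_notice), the K-axiom yields O(¬serve_notice).
But premise 7, F(¬serve_notice), means O(serve_notice).
We now have both O(¬serve_notice) and O(serve_notice) — serve_notice is simultaneously obligatory and forbidden, violating the D-axiom.

Inconsistent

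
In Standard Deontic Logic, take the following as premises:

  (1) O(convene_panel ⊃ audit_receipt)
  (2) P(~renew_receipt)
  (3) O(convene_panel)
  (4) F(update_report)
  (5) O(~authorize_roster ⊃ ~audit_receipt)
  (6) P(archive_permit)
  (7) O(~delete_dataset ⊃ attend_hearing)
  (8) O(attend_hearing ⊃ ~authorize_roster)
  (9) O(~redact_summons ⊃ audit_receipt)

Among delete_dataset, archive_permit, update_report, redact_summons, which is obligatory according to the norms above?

Premise 3 gives O(convene_panel).
From O(convene_panel) and premise 1, O(convene_panel ⊃ audit_receipt), we obtain O(audit_receipt).
Premise 5 is O(~authorize_roster ⊃ ~audit_receipt); contrapositively O(audit_receipt ⊃ authorize_roster). Since O(audit_receipt) holds, K gives O(authorize_roster).
Premise 8, O(attend_hearing ⊃ ~authorize_roster), contraposes to O(authorize_roster ⊃ ~attend_hearing); with O(authorize_roster) we get O(~attend_hearing).
The contrapositive of premise 7 (O(~delete_dataset ⊃ attend_hearing)) is O(~attend_hearing ⊃ delete_dataset), and O(~attend_hearing) is already established, so O(delete_dataset).
So O(delete_dataset) holds — delete_dataset is obligatory. None of the other listed options is made obligatory by any chain of premises.

delete_dataset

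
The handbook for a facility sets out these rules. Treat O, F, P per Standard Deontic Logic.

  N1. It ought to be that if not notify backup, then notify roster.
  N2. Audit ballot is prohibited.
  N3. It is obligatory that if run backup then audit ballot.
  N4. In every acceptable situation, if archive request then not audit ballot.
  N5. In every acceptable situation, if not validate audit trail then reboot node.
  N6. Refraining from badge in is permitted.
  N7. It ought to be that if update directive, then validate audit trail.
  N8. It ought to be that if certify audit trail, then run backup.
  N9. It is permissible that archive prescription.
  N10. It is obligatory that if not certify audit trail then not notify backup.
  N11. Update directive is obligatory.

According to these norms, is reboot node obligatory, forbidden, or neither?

Neither

Premise 5 is O(¬validate_audit_trail → reboot_node), but O(¬validate_audit_trail) is not derivable from the premises, so it does not yield O(reboot_node).
No premise or chain of K-axiom applications forces O(reboot_node), and none forces O(¬reboot_node). So reboot_node is neither obligatory nor forbidden under these norms.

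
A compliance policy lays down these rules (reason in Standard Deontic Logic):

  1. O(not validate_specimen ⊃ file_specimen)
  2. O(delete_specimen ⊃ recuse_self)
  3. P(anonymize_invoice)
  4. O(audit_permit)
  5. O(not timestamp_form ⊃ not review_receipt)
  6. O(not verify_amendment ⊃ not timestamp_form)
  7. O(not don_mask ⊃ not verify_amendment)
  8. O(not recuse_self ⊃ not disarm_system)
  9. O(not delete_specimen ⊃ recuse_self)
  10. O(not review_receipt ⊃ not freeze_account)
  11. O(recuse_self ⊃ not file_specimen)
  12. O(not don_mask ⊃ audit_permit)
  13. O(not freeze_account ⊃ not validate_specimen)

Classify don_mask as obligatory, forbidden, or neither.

By case analysis on not delete_specimen: premise 9 gives O(not delete_specimen ⊃ recuse_self) and premise 2 gives O(delete_specimen ⊃ recuse_self), so O(recuse_self) either way.
From O(recuse_self) and premise 11, O(recuse_self ⊃ not file_specimen), we obtain O(not file_specimen).
The contrapositive of premise 1 (O(not validate_specimen ⊃ file_specimen)) is O(not file_specimen ⊃ validate_specimen), and O(not file_specimen) is already established, so O(validate_specimen).
The contrapositive of premise 13 (O(not freeze_account ⊃ not validate_specimen)) is O(validate_specimen ⊃ freeze_account), and O(validate_specimen) is already established, so O(freeze_account).
The contrapositive of premise 10 (O(not review_receipt ⊃ not freeze_account)) is O(freeze_account ⊃ review_receipt), and O(freeze_account) is already established, so O(review_receipt).
Premise 5 is O(not timestamp_form ⊃ not review_receipt); contrapositively O(review_receipt ⊃ timestamp_form). Since O(review_receipt) holds, K gives O(timestamp_form).
The contrapositive of premise 6 (O(not verify_amendment ⊃ not timestamp_form)) is O(timestamp_form ⊃ verify_amendment), and O(timestamp_form) is already established, so O(verify_amendment).
The contrapositive of premise 7 (O(not don_mask ⊃ not verify_amendment)) is O(verify_amendment ⊃ don_mask), and O(verify_amendment) is already established, so O(don_mask).
Premises 3, 4, 8, 12 do not contribute to this derivation.
Hence don_mask is obligatory.

Obligatory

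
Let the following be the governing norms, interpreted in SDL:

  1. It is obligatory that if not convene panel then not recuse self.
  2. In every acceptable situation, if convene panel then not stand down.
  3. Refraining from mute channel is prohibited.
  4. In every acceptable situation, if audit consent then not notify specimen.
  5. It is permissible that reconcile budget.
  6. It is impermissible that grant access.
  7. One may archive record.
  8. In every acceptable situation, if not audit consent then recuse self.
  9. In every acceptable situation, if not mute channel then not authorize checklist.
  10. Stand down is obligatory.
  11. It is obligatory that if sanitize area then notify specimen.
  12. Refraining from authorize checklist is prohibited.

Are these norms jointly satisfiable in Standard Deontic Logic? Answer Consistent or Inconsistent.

Premise 9 is O(¬mute_channel → ¬authorize_checklist), but O(¬mute_channel) is not derivable from the premises, so it does not yield O(¬authorize_checklist).
So O(¬authorize_checklist) is not derivable, and the apparent clash with O(authorize_checklist) does not arise.
A world satisfying every obligation exists (e.g. archive_record=false, audit_consent=true, authorize_checklist=true, convene_panel=false, grant_access=false, mute_channel=true, notify_specimen=false, reconcile_budget=false, recuse_self=false, sanitize_area=false, stand_down=true); no atom is both obligatory and forbidden, so the set is consistent.

Consistent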